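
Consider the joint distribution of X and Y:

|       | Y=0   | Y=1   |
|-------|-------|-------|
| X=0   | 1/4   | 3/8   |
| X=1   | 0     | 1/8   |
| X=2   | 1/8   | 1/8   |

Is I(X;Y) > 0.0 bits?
Marginal P(X) (row sums):
  P(X=0) = 1/4 + 3/8 = 5/8
  P(X=1) = 0 + 1/8 = 1/8
  P(X=2) = 1/8 + 1/8 = 1/4
Marginal P(Y) (column sums):
  P(Y=0) = 1/4 + 0 + 1/8 = 3/8
  P(Y=1) = 3/8 + 1/8 + 1/8 = 5/8

H(X) = -[(5/8)·log₂(5/8) + (1/8)·log₂(1/8) + (1/4)·log₂(1/4)]
  = 0.4238 + 0.3750 + 0.5000
  = 1.2988 bits
H(Y) = -[(3/8)·log₂(3/8) + (5/8)·log₂(5/8)]
  = 0.5306 + 0.4238
  = 0.9544 bits
H(X,Y) = -[(1/4)·log₂(1/4) + (3/8)·log₂(3/8) + (1/8)·log₂(1/8) + (1/8)·log₂(1/8) + (1/8)·log₂(1/8)]
  = 0.5000 + 0.5306 + 0.3750 + 0.3750 + 0.3750
  = 2.1556 bits

I(X;Y) = H(X) + H(Y) - H(X,Y)
  = 1.2988 + 0.9544 - 2.1556
  = 0.0976 bits

Yes. I(X;Y) = 0.0976 bits, which is > 0.0 bits.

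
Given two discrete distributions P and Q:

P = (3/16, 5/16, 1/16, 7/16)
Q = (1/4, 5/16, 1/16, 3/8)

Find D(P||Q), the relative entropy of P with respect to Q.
D(P||Q) = Σ P(i) log₂(P(i)/Q(i))
  i=0: (3/16) × log₂((3/16)/(1/4)) = (3/16) × log₂(3/4) = -0.0778
  i=1: (5/16) × log₂((5/16)/(5/16)) = (5/16) × log₂(1) = 0.0000
  i=2: (1/16) × log₂((1/16)/(1/16)) = (1/16) × log₂(1) = 0.0000
  i=3: (7/16) × log₂((7/16)/(3/8)) = (7/16) × log₂(7/6) = 0.0973
D(P||Q) = -0.0778 + 0.0000 + 0.0000 + 0.0973
  = 0.0195 bits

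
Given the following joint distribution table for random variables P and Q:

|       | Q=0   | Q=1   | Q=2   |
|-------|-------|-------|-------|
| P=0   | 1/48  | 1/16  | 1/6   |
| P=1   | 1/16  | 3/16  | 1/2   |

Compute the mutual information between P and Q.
Marginal P(P) (row sums):
  P(P=0) = 1/48 + 1/16 + 1/6 = 1/4
  P(P=1) = 1/16 + 3/16 + 1/2 = 3/4
Marginal P(Q) (column sums):
  P(Q=0) = 1/48 + 1/16 = 1/12
  P(Q=1) = 1/16 + 3/16 = 1/4
  P(Q=2) = 1/6 + 1/2 = 2/3

H(P) = -[(1/4)·log₂(1/4) + (3/4)·log₂(3/4)]
  = 0.5000 + 0.3113
  = 0.8113 bits
H(Q) = -[(1/12)·log₂(1/12) + (1/4)·log₂(1/4) + (2/3)·log₂(2/3)]
  = 0.2987 + 0.5000 + 0.3900
  = 1.1887 bits
H(P,Q) = -[(1/48)·log₂(1/48) + (1/16)·log₂(1/16) + (1/6)·log₂(1/6) + (1/16)·log₂(1/16) + (3/16)·log₂(3/16) + (1/2)·log₂(1/2)]
  = 0.1164 + 0.2500 + 0.4308 + 0.2500 + 0.4528 + 0.5000
  = 2.0000 bits

I(P;Q) = H(P) + H(Q) - H(P,Q)
  = 0.8113 + 1.1887 - 2.0000
  = 0.0000 bits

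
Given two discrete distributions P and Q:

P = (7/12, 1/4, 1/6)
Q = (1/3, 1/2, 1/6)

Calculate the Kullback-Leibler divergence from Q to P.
D(P||Q) = Σ P(i) log₂(P(i)/Q(i))
  i=0: (7/12) × log₂((7/12)/(1/3)) = (7/12) × log₂(7/4) = 0.4710
  i=1: (1/4) × log₂((1/4)/(1/2)) = (1/4) × log₂(1/2) = -0.2500
  i=2: (1/6) × log₂((1/6)/(1/6)) = (1/6) × log₂(1) = 0.0000
D(P||Q) = 0.4710 - 0.2500 + 0.0000
  = 0.2210 bits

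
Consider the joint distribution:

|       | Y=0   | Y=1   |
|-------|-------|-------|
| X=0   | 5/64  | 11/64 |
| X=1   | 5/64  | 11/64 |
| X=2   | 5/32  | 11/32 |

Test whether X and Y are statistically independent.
Marginal P(X) (row sums):
  P(X=0) = 5/64 + 11/64 = 1/4
  P(X=1) = 5/64 + 11/64 = 1/4
  P(X=2) = 5/32 + 11/32 = 1/2
Marginal P(Y) (column sums):
  P(Y=0) = 5/64 + 5/64 + 5/32 = 5/16
  P(Y=1) = 11/64 + 11/64 + 11/32 = 11/16

X and Y are independent iff P(X=i,Y=j) = P(X=i)·P(Y=j) for every cell.
  P(X=0)·P(Y=0) = 1/4 × 5/16 = 5/64 = P(X=0,Y=0) ✓
  P(X=0)·P(Y=1) = 1/4 × 11/16 = 11/64 = P(X=0,Y=1) ✓
  P(X=1)·P(Y=0) = 1/4 × 5/16 = 5/64 = P(X=1,Y=0) ✓
  P(X=1)·P(Y=1) = 1/4 × 11/16 = 11/64 = P(X=1,Y=1) ✓
  P(X=2)·P(Y=0) = 1/2 × 5/16 = 5/32 = P(X=2,Y=0) ✓
  P(X=2)·P(Y=1) = 1/2 × 11/16 = 11/32 = P(X=2,Y=1) ✓

Yes, X and Y are independent: every cell factors, so I(X;Y) = 0 bits.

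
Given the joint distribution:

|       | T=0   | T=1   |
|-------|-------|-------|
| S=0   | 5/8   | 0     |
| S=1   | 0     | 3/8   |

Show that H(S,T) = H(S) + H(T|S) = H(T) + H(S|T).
Marginal P(S) (row sums):
  P(S=0) = 5/8 + 0 = 5/8
  P(S=1) = 0 + 3/8 = 3/8
Marginal P(T) (column sums):
  P(T=0) = 5/8 + 0 = 5/8
  P(T=1) = 0 + 3/8 = 3/8

Decomposition 1: H(S) + H(T|S)
H(S) = -[(5/8)·log₂(5/8) + (3/8)·log₂(3/8)]
  = 0.4238 + 0.5306
  = 0.9544 bits
H(T|S) = -Σ P(S,T)·log₂ P(T|S), where P(T|S) = P(S,T) / P(S)
  (cells with P(S,T) = 0 contribute 0)
  (S=0,T=0): P(T|S) = (5/8)/(5/8) = 1;  -(5/8)·log₂(1) = 0.0000
  (S=1,T=1): P(T|S) = (3/8)/(3/8) = 1;  -(3/8)·log₂(1) = 0.0000
H(T|S) = 0.0000 + 0.0000
  = 0.0000 bits
H(S) + H(T|S) = 0.9544 + 0.0000 = 0.9544 bits

Decomposition 2: H(T) + H(S|T)
H(T) = -[(5/8)·log₂(5/8) + (3/8)·log₂(3/8)]
  = 0.4238 + 0.5306
  = 0.9544 bits
H(S|T) = -Σ P(S,T)·log₂ P(S|T), where P(S|T) = P(S,T) / P(T)
  (cells with P(S,T) = 0 contribute 0)
  (S=0,T=0): P(S|T) = (5/8)/(5/8) = 1;  -(5/8)·log₂(1) = 0.0000
  (S=1,T=1): P(S|T) = (3/8)/(3/8) = 1;  -(3/8)·log₂(1) = 0.0000
H(S|T) = 0.0000 + 0.0000
  = 0.0000 bits
H(T) + H(S|T) = 0.9544 + 0.0000 = 0.9544 bits

Direct computation of the joint entropy:
H(S,T) = -[(5/8)·log₂(5/8) + (3/8)·log₂(3/8)]
  = 0.4238 + 0.5306
  = 0.9544 bits

All three agree: H(S,T) = 0.9544 bits ✓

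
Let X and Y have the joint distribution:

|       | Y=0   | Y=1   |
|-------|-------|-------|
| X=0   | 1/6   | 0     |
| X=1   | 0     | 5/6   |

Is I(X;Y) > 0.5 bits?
Marginal P(X) (row sums):
  P(X=0) = 1/6 + 0 = 1/6
  P(X=1) = 0 + 5/6 = 5/6
Marginal P(Y) (column sums):
  P(Y=0) = 1/6 + 0 = 1/6
  P(Y=1) = 0 + 5/6 = 5/6

H(X) = -[(1/6)·log₂(1/6) + (5/6)·log₂(5/6)]
  = 0.4308 + 0.2192
  = 0.6500 bits
H(Y) = -[(1/6)·log₂(1/6) + (5/6)·log₂(5/6)]
  = 0.4308 + 0.2192
  = 0.6500 bits
H(X,Y) = -[(1/6)·log₂(1/6) + (5/6)·log₂(5/6)]
  = 0.4308 + 0.2192
  = 0.6500 bits

I(X;Y) = H(X) + H(Y) - H(X,Y)
  = 0.6500 + 0.6500 - 0.6500
  = 0.6500 bits

Yes. I(X;Y) = 0.6500 bits, which is > 0.5 bits.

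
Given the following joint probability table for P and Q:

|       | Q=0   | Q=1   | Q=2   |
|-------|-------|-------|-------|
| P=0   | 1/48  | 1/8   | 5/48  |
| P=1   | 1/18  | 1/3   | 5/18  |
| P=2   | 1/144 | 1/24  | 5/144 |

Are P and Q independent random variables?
Marginal P(P) (row sums):
  P(P=0) = 1/48 + 1/8 + 5/48 = 1/4
  P(P=1) = 1/18 + 1/3 + 5/18 = 2/3
  P(P=2) = 1/144 + 1/24 + 5/144 = 1/12
Marginal P(Q) (column sums):
  P(Q=0) = 1/48 + 1/18 + 1/144 = 1/12
  P(Q=1) = 1/8 + 1/3 + 1/24 = 1/2
  P(Q=2) = 5/48 + 5/18 + 5/144 = 5/12

P and Q are independent iff P(P=i,Q=j) = P(P=i)·P(Q=j) for every cell.
  P(P=0)·P(Q=0) = 1/4 × 1/12 = 1/48 = P(P=0,Q=0) ✓
  P(P=0)·P(Q=1) = 1/4 × 1/2 = 1/8 = P(P=0,Q=1) ✓
  P(P=0)·P(Q=2) = 1/4 × 5/12 = 5/48 = P(P=0,Q=2) ✓
  P(P=1)·P(Q=0) = 2/3 × 1/12 = 1/18 = P(P=1,Q=0) ✓
  P(P=1)·P(Q=1) = 2/3 × 1/2 = 1/3 = P(P=1,Q=1) ✓
  P(P=1)·P(Q=2) = 2/3 × 5/12 = 5/18 = P(P=1,Q=2) ✓
  P(P=2)·P(Q=0) = 1/12 × 1/12 = 1/144 = P(P=2,Q=0) ✓
  P(P=2)·P(Q=1) = 1/12 × 1/2 = 1/24 = P(P=2,Q=1) ✓
  P(P=2)·P(Q=2) = 1/12 × 5/12 = 5/144 = P(P=2,Q=2) ✓

Yes, P and Q are independent: every cell factors, so I(P;Q) = 0 bits.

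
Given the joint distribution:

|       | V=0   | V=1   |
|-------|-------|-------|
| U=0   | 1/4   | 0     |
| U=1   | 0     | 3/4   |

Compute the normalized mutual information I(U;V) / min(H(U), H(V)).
Marginal P(U) (row sums):
  P(U=0) = 1/4 + 0 = 1/4
  P(U=1) = 0 + 3/4 = 3/4
Marginal P(V) (column sums):
  P(V=0) = 1/4 + 0 = 1/4
  P(V=1) = 0 + 3/4 = 3/4

H(U) = -[(1/4)·log₂(1/4) + (3/4)·log₂(3/4)]
  = 0.5000 + 0.3113
  = 0.8113 bits
H(V) = -[(1/4)·log₂(1/4) + (3/4)·log₂(3/4)]
  = 0.5000 + 0.3113
  = 0.8113 bits
H(U,V) = -[(1/4)·log₂(1/4) + (3/4)·log₂(3/4)]
  = 0.5000 + 0.3113
  = 0.8113 bits

I(U;V) = H(U) + H(V) - H(U,V)
  = 0.8113 + 0.8113 - 0.8113
  = 0.8113 bits

min(H(U), H(V)) = min(0.8113, 0.8113) = 0.8113 bits
Normalized MI = 0.8113 / 0.8113 = 1.0000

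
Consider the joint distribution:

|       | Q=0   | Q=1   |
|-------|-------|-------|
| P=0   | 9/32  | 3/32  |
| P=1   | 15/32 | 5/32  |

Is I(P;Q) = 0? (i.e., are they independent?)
Marginal P(P) (row sums):
  P(P=0) = 9/32 + 3/32 = 3/8
  P(P=1) = 15/32 + 5/32 = 5/8
Marginal P(Q) (column sums):
  P(Q=0) = 9/32 + 15/32 = 3/4
  P(Q=1) = 3/32 + 5/32 = 1/4

P and Q are independent iff P(P=i,Q=j) = P(P=i)·P(Q=j) for every cell.
  P(P=0)·P(Q=0) = 3/8 × 3/4 = 9/32 = P(P=0,Q=0) ✓
  P(P=0)·P(Q=1) = 3/8 × 1/4 = 3/32 = P(P=0,Q=1) ✓
  P(P=1)·P(Q=0) = 5/8 × 3/4 = 15/32 = P(P=1,Q=0) ✓
  P(P=1)·P(Q=1) = 5/8 × 1/4 = 5/32 = P(P=1,Q=1) ✓

Yes, P and Q are independent: every cell factors, so I(P;Q) = 0 bits.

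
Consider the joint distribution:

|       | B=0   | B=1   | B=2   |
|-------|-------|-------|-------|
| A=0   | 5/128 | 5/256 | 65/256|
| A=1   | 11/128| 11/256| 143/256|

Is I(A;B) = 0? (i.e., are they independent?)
Marginal P(A) (row sums):
  P(A=0) = 5/128 + 5/256 + 65/256 = 5/16
  P(A=1) = 11/128 + 11/256 + 143/256 = 11/16
Marginal P(B) (column sums):
  P(B=0) = 5/128 + 11/128 = 1/8
  P(B=1) = 5/256 + 11/256 = 1/16
  P(B=2) = 65/256 + 143/256 = 13/16

A and B are independent iff P(A=i,B=j) = P(A=i)·P(B=j) for every cell.
  P(A=0)·P(B=0) = 5/16 × 1/8 = 5/128 = P(A=0,B=0) ✓
  P(A=0)·P(B=1) = 5/16 × 1/16 = 5/256 = P(A=0,B=1) ✓
  P(A=0)·P(B=2) = 5/16 × 13/16 = 65/256 = P(A=0,B=2) ✓
  P(A=1)·P(B=0) = 11/16 × 1/8 = 11/128 = P(A=1,B=0) ✓
  P(A=1)·P(B=1) = 11/16 × 1/16 = 11/256 = P(A=1,B=1) ✓
  P(A=1)·P(B=2) = 11/16 × 13/16 = 143/256 = P(A=1,B=2) ✓

Yes, A and B are independent: every cell factors, so I(A;B) = 0 bits.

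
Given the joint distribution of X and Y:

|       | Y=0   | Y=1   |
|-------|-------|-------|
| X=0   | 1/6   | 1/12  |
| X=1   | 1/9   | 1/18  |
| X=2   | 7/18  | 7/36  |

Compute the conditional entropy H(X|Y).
Marginal P(Y) (column sums):
  P(Y=0) = 1/6 + 1/9 + 7/18 = 2/3
  P(Y=1) = 1/12 + 1/18 + 7/36 = 1/3

H(X|Y) = -Σ P(X,Y)·log₂ P(X|Y), where P(X|Y) = P(X,Y) / P(Y)
  (X=0,Y=0): P(X|Y) = (1/6)/(2/3) = 1/4;  -(1/6)·log₂(1/4) = 0.3333
  (X=0,Y=1): P(X|Y) = (1/12)/(1/3) = 1/4;  -(1/12)·log₂(1/4) = 0.1667
  (X=1,Y=0): P(X|Y) = (1/9)/(2/3) = 1/6;  -(1/9)·log₂(1/6) = 0.2872
  (X=1,Y=1): P(X|Y) = (1/18)/(1/3) = 1/6;  -(1/18)·log₂(1/6) = 0.1436
  (X=2,Y=0): P(X|Y) = (7/18)/(2/3) = 7/12;  -(7/18)·log₂(7/12) = 0.3024
  (X=2,Y=1): P(X|Y) = (7/36)/(1/3) = 7/12;  -(7/36)·log₂(7/12) = 0.1512
H(X|Y) = 0.3333 + 0.1667 + 0.2872 + 0.1436 + 0.3024 + 0.1512
  = 1.3844 bits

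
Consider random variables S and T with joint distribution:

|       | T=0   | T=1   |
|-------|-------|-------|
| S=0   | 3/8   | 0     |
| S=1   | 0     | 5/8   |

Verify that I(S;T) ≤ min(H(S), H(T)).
Marginal P(S) (row sums):
  P(S=0) = 3/8 + 0 = 3/8
  P(S=1) = 0 + 5/8 = 5/8
Marginal P(T) (column sums):
  P(T=0) = 3/8 + 0 = 3/8
  P(T=1) = 0 + 5/8 = 5/8

H(S) = -[(3/8)·log₂(3/8) + (5/8)·log₂(5/8)]
  = 0.5306 + 0.4238
  = 0.9544 bits
H(T) = -[(3/8)·log₂(3/8) + (5/8)·log₂(5/8)]
  = 0.5306 + 0.4238
  = 0.9544 bits
H(S,T) = -[(3/8)·log₂(3/8) + (5/8)·log₂(5/8)]
  = 0.5306 + 0.4238
  = 0.9544 bits

I(S;T) = H(S) + H(T) - H(S,T)
  = 0.9544 + 0.9544 - 0.9544
  = 0.9544 bits

min(H(S), H(T)) = min(0.9544, 0.9544) = 0.9544 bits
Since 0.9544 ≤ 0.9544, the bound is satisfied ✓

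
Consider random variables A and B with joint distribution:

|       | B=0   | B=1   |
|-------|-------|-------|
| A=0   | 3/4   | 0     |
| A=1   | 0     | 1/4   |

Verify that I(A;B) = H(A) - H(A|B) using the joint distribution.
Left side, from I(A;B) = H(A) + H(B) - H(A,B):
Marginal P(A) (row sums):
  P(A=0) = 3/4 + 0 = 3/4
  P(A=1) = 0 + 1/4 = 1/4
Marginal P(B) (column sums):
  P(B=0) = 3/4 + 0 = 3/4
  P(B=1) = 0 + 1/4 = 1/4

H(A) = -[(3/4)·log₂(3/4) + (1/4)·log₂(1/4)]
  = 0.3113 + 0.5000
  = 0.8113 bits
H(B) = -[(3/4)·log₂(3/4) + (1/4)·log₂(1/4)]
  = 0.3113 + 0.5000
  = 0.8113 bits
H(A,B) = -[(3/4)·log₂(3/4) + (1/4)·log₂(1/4)]
  = 0.3113 + 0.5000
  = 0.8113 bits

I(A;B) = H(A) + H(B) - H(A,B)
  = 0.8113 + 0.8113 - 0.8113
  = 0.8113 bits

Right side, with H(A|B) computed directly from the conditional probabilities:
H(A|B) = -Σ P(A,B)·log₂ P(A|B), where P(A|B) = P(A,B) / P(B)
  (cells with P(A,B) = 0 contribute 0)
  (A=0,B=0): P(A|B) = (3/4)/(3/4) = 1;  -(3/4)·log₂(1) = 0.0000
  (A=1,B=1): P(A|B) = (1/4)/(1/4) = 1;  -(1/4)·log₂(1) = 0.0000
H(A|B) = 0.0000 + 0.0000
  = 0.0000 bits
H(A) - H(A|B) = 0.8113 - 0.0000 = 0.8113 bits

Both sides equal 0.8113 bits, so I(A;B) = H(A) - H(A|B) ✓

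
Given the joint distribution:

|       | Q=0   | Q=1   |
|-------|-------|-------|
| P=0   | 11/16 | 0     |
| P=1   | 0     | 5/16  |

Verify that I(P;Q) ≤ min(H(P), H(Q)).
Marginal P(P) (row sums):
  P(P=0) = 11/16 + 0 = 11/16
  P(P=1) = 0 + 5/16 = 5/16
Marginal P(Q) (column sums):
  P(Q=0) = 11/16 + 0 = 11/16
  P(Q=1) = 0 + 5/16 = 5/16

H(P) = -[(11/16)·log₂(11/16) + (5/16)·log₂(5/16)]
  = 0.3716 + 0.5244
  = 0.8960 bits
H(Q) = -[(11/16)·log₂(11/16) + (5/16)·log₂(5/16)]
  = 0.3716 + 0.5244
  = 0.8960 bits
H(P,Q) = -[(11/16)·log₂(11/16) + (5/16)·log₂(5/16)]
  = 0.3716 + 0.5244
  = 0.8960 bits

I(P;Q) = H(P) + H(Q) - H(P,Q)
  = 0.8960 + 0.8960 - 0.8960
  = 0.8960 bits

min(H(P), H(Q)) = min(0.8960, 0.8960) = 0.8960 bits
Since 0.8960 ≤ 0.8960, the bound is satisfied ✓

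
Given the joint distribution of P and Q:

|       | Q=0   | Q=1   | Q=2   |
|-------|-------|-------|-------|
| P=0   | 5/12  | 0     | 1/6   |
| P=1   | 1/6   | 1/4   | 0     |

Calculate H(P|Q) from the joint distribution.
Marginal P(Q) (column sums):
  P(Q=0) = 5/12 + 1/6 = 7/12
  P(Q=1) = 0 + 1/4 = 1/4
  P(Q=2) = 1/6 + 0 = 1/6

H(P|Q) = -Σ P(P,Q)·log₂ P(P|Q), where P(P|Q) = P(P,Q) / P(Q)
  (cells with P(P,Q) = 0 contribute 0)
  (P=0,Q=0): P(P|Q) = (5/12)/(7/12) = 5/7;  -(5/12)·log₂(5/7) = 0.2023
  (P=0,Q=2): P(P|Q) = (1/6)/(1/6) = 1;  -(1/6)·log₂(1) = 0.0000
  (P=1,Q=0): P(P|Q) = (1/6)/(7/12) = 2/7;  -(1/6)·log₂(2/7) = 0.3012
  (P=1,Q=1): P(P|Q) = (1/4)/(1/4) = 1;  -(1/4)·log₂(1) = 0.0000
H(P|Q) = 0.2023 + 0.0000 + 0.3012 + 0.0000
  = 0.5035 bits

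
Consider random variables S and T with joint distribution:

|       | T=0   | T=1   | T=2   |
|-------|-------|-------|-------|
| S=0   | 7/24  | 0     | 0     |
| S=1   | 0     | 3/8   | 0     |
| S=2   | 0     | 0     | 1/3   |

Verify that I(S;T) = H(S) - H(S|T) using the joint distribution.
Left side, from I(S;T) = H(S) + H(T) - H(S,T):
Marginal P(S) (row sums):
  P(S=0) = 7/24 + 0 + 0 = 7/24
  P(S=1) = 0 + 3/8 + 0 = 3/8
  P(S=2) = 0 + 0 + 1/3 = 1/3
Marginal P(T) (column sums):
  P(T=0) = 7/24 + 0 + 0 = 7/24
  P(T=1) = 0 + 3/8 + 0 = 3/8
  P(T=2) = 0 + 0 + 1/3 = 1/3

H(S) = -[(7/24)·log₂(7/24) + (3/8)·log₂(3/8) + (1/3)·log₂(1/3)]
  = 0.5185 + 0.5306 + 0.5283
  = 1.5774 bits
H(T) = -[(7/24)·log₂(7/24) + (3/8)·log₂(3/8) + (1/3)·log₂(1/3)]
  = 0.5185 + 0.5306 + 0.5283
  = 1.5774 bits
H(S,T) = -[(7/24)·log₂(7/24) + (3/8)·log₂(3/8) + (1/3)·log₂(1/3)]
  = 0.5185 + 0.5306 + 0.5283
  = 1.5774 bits

I(S;T) = H(S) + H(T) - H(S,T)
  = 1.5774 + 1.5774 - 1.5774
  = 1.5774 bits

Right side, with H(S|T) computed directly from the conditional probabilities:
H(S|T) = -Σ P(S,T)·log₂ P(S|T), where P(S|T) = P(S,T) / P(T)
  (cells with P(S,T) = 0 contribute 0)
  (S=0,T=0): P(S|T) = (7/24)/(7/24) = 1;  -(7/24)·log₂(1) = 0.0000
  (S=1,T=1): P(S|T) = (3/8)/(3/8) = 1;  -(3/8)·log₂(1) = 0.0000
  (S=2,T=2): P(S|T) = (1/3)/(1/3) = 1;  -(1/3)·log₂(1) = 0.0000
H(S|T) = 0.0000 + 0.0000 + 0.0000
  = 0.0000 bits
H(S) - H(S|T) = 1.5774 - 0.0000 = 1.5774 bits

Both sides equal 1.5774 bits, so I(S;T) = H(S) - H(S|T) ✓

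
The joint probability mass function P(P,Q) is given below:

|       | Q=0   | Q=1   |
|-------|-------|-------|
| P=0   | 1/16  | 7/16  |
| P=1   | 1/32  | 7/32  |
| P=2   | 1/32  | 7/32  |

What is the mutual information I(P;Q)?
Marginal P(P) (row sums):
  P(P=0) = 1/16 + 7/16 = 1/2
  P(P=1) = 1/32 + 7/32 = 1/4
  P(P=2) = 1/32 + 7/32 = 1/4
Marginal P(Q) (column sums):
  P(Q=0) = 1/16 + 1/32 + 1/32 = 1/8
  P(Q=1) = 7/16 + 7/32 + 7/32 = 7/8

H(P) = -[(1/2)·log₂(1/2) + (1/4)·log₂(1/4) + (1/4)·log₂(1/4)]
  = 0.5000 + 0.5000 + 0.5000
  = 1.5000 bits
H(Q) = -[(1/8)·log₂(1/8) + (7/8)·log₂(7/8)]
  = 0.3750 + 0.1686
  = 0.5436 bits
H(P,Q) = -[(1/16)·log₂(1/16) + (7/16)·log₂(7/16) + (1/32)·log₂(1/32) + (7/32)·log₂(7/32) + (1/32)·log₂(1/32) + (7/32)·log₂(7/32)]
  = 0.2500 + 0.5218 + 0.1563 + 0.4796 + 0.1563 + 0.4796
  = 2.0436 bits

I(P;Q) = H(P) + H(Q) - H(P,Q)
  = 1.5000 + 0.5436 - 2.0436
  = 0.0000 bits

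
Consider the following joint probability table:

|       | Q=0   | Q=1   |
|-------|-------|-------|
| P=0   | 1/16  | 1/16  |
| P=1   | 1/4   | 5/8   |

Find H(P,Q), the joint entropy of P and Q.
H(P,Q) = -Σ P(P,Q) log₂ P(P,Q), summed over the non-zero cells:
H(P,Q) = -[(1/16)·log₂(1/16) + (1/16)·log₂(1/16) + (1/4)·log₂(1/4) + (5/8)·log₂(5/8)]
  = 0.2500 + 0.2500 + 0.5000 + 0.4238
  = 1.4238 bits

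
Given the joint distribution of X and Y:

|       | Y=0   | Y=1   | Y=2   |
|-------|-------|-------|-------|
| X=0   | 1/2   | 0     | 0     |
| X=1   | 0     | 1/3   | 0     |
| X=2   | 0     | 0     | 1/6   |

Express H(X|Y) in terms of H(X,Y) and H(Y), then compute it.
H(X|Y) = H(X,Y) - H(Y)

Marginal P(Y) (column sums):
  P(Y=0) = 1/2 + 0 + 0 = 1/2
  P(Y=1) = 0 + 1/3 + 0 = 1/3
  P(Y=2) = 0 + 0 + 1/6 = 1/6

H(X,Y) = -[(1/2)·log₂(1/2) + (1/3)·log₂(1/3) + (1/6)·log₂(1/6)]
  = 0.5000 + 0.5283 + 0.4308
  = 1.4591 bits
H(Y) = -[(1/2)·log₂(1/2) + (1/3)·log₂(1/3) + (1/6)·log₂(1/6)]
  = 0.5000 + 0.5283 + 0.4308
  = 1.4591 bits

H(X|Y) = 1.4591 - 1.4591 = 0.0000 bits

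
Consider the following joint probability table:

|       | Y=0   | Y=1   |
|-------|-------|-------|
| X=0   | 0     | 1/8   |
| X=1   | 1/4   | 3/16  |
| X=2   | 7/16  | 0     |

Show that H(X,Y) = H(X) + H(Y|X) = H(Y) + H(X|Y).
Marginal P(X) (row sums):
  P(X=0) = 0 + 1/8 = 1/8
  P(X=1) = 1/4 + 3/16 = 7/16
  P(X=2) = 7/16 + 0 = 7/16
Marginal P(Y) (column sums):
  P(Y=0) = 0 + 1/4 + 7/16 = 11/16
  P(Y=1) = 1/8 + 3/16 + 0 = 5/16

Decomposition 1: H(X) + H(Y|X)
H(X) = -[(1/8)·log₂(1/8) + (7/16)·log₂(7/16) + (7/16)·log₂(7/16)]
  = 0.3750 + 0.5218 + 0.5218
  = 1.4186 bits
H(Y|X) = -Σ P(X,Y)·log₂ P(Y|X), where P(Y|X) = P(X,Y) / P(X)
  (cells with P(X,Y) = 0 contribute 0)
  (X=0,Y=1): P(Y|X) = (1/8)/(1/8) = 1;  -(1/8)·log₂(1) = 0.0000
  (X=1,Y=0): P(Y|X) = (1/4)/(7/16) = 4/7;  -(1/4)·log₂(4/7) = 0.2018
  (X=1,Y=1): P(Y|X) = (3/16)/(7/16) = 3/7;  -(3/16)·log₂(3/7) = 0.2292
  (X=2,Y=0): P(Y|X) = (7/16)/(7/16) = 1;  -(7/16)·log₂(1) = 0.0000
H(Y|X) = 0.0000 + 0.2018 + 0.2292 + 0.0000
  = 0.4310 bits
H(X) + H(Y|X) = 1.4186 + 0.4310 = 1.8496 bits

Decomposition 2: H(Y) + H(X|Y)
H(Y) = -[(11/16)·log₂(11/16) + (5/16)·log₂(5/16)]
  = 0.3716 + 0.5244
  = 0.8960 bits
H(X|Y) = -Σ P(X,Y)·log₂ P(X|Y), where P(X|Y) = P(X,Y) / P(Y)
  (cells with P(X,Y) = 0 contribute 0)
  (X=0,Y=1): P(X|Y) = (1/8)/(5/16) = 2/5;  -(1/8)·log₂(2/5) = 0.1652
  (X=1,Y=0): P(X|Y) = (1/4)/(11/16) = 4/11;  -(1/4)·log₂(4/11) = 0.3649
  (X=1,Y=1): P(X|Y) = (3/16)/(5/16) = 3/5;  -(3/16)·log₂(3/5) = 0.1382
  (X=2,Y=0): P(X|Y) = (7/16)/(11/16) = 7/11;  -(7/16)·log₂(7/11) = 0.2853
H(X|Y) = 0.1652 + 0.3649 + 0.1382 + 0.2853
  = 0.9536 bits
H(Y) + H(X|Y) = 0.8960 + 0.9536 = 1.8496 bits

Direct computation of the joint entropy:
H(X,Y) = -[(1/8)·log₂(1/8) + (1/4)·log₂(1/4) + (3/16)·log₂(3/16) + (7/16)·log₂(7/16)]
  = 0.3750 + 0.5000 + 0.4528 + 0.5218
  = 1.8496 bits

All three agree: H(X,Y) = 1.8496 bits ✓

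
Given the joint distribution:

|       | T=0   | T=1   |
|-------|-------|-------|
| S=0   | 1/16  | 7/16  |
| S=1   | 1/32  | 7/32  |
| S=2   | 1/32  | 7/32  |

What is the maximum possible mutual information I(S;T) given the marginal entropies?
The upper bound on mutual information is I(S;T) ≤ min(H(S), H(T)).

Marginal P(S) (row sums):
  P(S=0) = 1/16 + 7/16 = 1/2
  P(S=1) = 1/32 + 7/32 = 1/4
  P(S=2) = 1/32 + 7/32 = 1/4
Marginal P(T) (column sums):
  P(T=0) = 1/16 + 1/32 + 1/32 = 1/8
  P(T=1) = 7/16 + 7/32 + 7/32 = 7/8

H(S) = -[(1/2)·log₂(1/2) + (1/4)·log₂(1/4) + (1/4)·log₂(1/4)]
  = 0.5000 + 0.5000 + 0.5000
  = 1.5000 bits
H(T) = -[(1/8)·log₂(1/8) + (7/8)·log₂(7/8)]
  = 0.3750 + 0.1686
  = 0.5436 bits

Maximum possible I(S;T) = min(1.5000, 0.5436) = 0.5436 bits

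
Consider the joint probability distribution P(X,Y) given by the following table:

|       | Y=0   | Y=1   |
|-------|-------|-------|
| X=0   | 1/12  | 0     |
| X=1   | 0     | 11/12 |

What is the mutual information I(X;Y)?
Marginal P(X) (row sums):
  P(X=0) = 1/12 + 0 = 1/12
  P(X=1) = 0 + 11/12 = 11/12
Marginal P(Y) (column sums):
  P(Y=0) = 1/12 + 0 = 1/12
  P(Y=1) = 0 + 11/12 = 11/12

H(X) = -[(1/12)·log₂(1/12) + (11/12)·log₂(11/12)]
  = 0.2987 + 0.1151
  = 0.4138 bits
H(Y) = -[(1/12)·log₂(1/12) + (11/12)·log₂(11/12)]
  = 0.2987 + 0.1151
  = 0.4138 bits
H(X,Y) = -[(1/12)·log₂(1/12) + (11/12)·log₂(11/12)]
  = 0.2987 + 0.1151
  = 0.4138 bits

I(X;Y) = H(X) + H(Y) - H(X,Y)
  = 0.4138 + 0.4138 - 0.4138
  = 0.4138 bits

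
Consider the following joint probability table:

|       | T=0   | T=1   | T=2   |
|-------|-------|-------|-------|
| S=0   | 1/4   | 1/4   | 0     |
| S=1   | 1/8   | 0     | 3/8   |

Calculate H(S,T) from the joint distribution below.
H(S,T) = -Σ P(S,T) log₂ P(S,T), summed over the non-zero cells:
H(S,T) = -[(1/4)·log₂(1/4) + (1/4)·log₂(1/4) + (1/8)·log₂(1/8) + (3/8)·log₂(3/8)]
  = 0.5000 + 0.5000 + 0.3750 + 0.5306
  = 1.9056 bits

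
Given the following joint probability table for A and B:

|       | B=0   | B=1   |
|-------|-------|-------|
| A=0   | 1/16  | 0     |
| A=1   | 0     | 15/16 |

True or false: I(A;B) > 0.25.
Marginal P(A) (row sums):
  P(A=0) = 1/16 + 0 = 1/16
  P(A=1) = 0 + 15/16 = 15/16
Marginal P(B) (column sums):
  P(B=0) = 1/16 + 0 = 1/16
  P(B=1) = 0 + 15/16 = 15/16

H(A) = -[(1/16)·log₂(1/16) + (15/16)·log₂(15/16)]
  = 0.2500 + 0.0873
  = 0.3373 bits
H(B) = -[(1/16)·log₂(1/16) + (15/16)·log₂(15/16)]
  = 0.2500 + 0.0873
  = 0.3373 bits
H(A,B) = -[(1/16)·log₂(1/16) + (15/16)·log₂(15/16)]
  = 0.2500 + 0.0873
  = 0.3373 bits

I(A;B) = H(A) + H(B) - H(A,B)
  = 0.3373 + 0.3373 - 0.3373
  = 0.3373 bits

True. I(A;B) = 0.3373 bits, which is > 0.25 bits.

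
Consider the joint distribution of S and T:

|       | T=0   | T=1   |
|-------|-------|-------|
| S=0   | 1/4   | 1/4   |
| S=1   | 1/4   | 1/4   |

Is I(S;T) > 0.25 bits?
Marginal P(S) (row sums):
  P(S=0) = 1/4 + 1/4 = 1/2
  P(S=1) = 1/4 + 1/4 = 1/2
Marginal P(T) (column sums):
  P(T=0) = 1/4 + 1/4 = 1/2
  P(T=1) = 1/4 + 1/4 = 1/2

H(S) = -[(1/2)·log₂(1/2) + (1/2)·log₂(1/2)]
  = 0.5000 + 0.5000
  = 1.0000 bits
H(T) = -[(1/2)·log₂(1/2) + (1/2)·log₂(1/2)]
  = 0.5000 + 0.5000
  = 1.0000 bits
H(S,T) = -[(1/4)·log₂(1/4) + (1/4)·log₂(1/4) + (1/4)·log₂(1/4) + (1/4)·log₂(1/4)]
  = 0.5000 + 0.5000 + 0.5000 + 0.5000
  = 2.0000 bits

I(S;T) = H(S) + H(T) - H(S,T)
  = 1.0000 + 1.0000 - 2.0000
  = 0.0000 bits

No. I(S;T) = 0.0000 bits, which is ≤ 0.25 bits.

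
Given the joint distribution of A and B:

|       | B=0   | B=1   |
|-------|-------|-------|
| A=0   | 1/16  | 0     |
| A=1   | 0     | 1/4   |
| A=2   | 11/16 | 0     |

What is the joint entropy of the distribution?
H(A,B) = -Σ P(A,B) log₂ P(A,B), summed over the non-zero cells:
H(A,B) = -[(1/16)·log₂(1/16) + (1/4)·log₂(1/4) + (11/16)·log₂(11/16)]
  = 0.2500 + 0.5000 + 0.3716
  = 1.1216 bits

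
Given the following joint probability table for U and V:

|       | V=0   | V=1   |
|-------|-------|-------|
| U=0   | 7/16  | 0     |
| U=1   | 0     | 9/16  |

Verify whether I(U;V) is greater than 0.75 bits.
Marginal P(U) (row sums):
  P(U=0) = 7/16 + 0 = 7/16
  P(U=1) = 0 + 9/16 = 9/16
Marginal P(V) (column sums):
  P(V=0) = 7/16 + 0 = 7/16
  P(V=1) = 0 + 9/16 = 9/16

H(U) = -[(7/16)·log₂(7/16) + (9/16)·log₂(9/16)]
  = 0.5218 + 0.4669
  = 0.9887 bits
H(V) = -[(7/16)·log₂(7/16) + (9/16)·log₂(9/16)]
  = 0.5218 + 0.4669
  = 0.9887 bits
H(U,V) = -[(7/16)·log₂(7/16) + (9/16)·log₂(9/16)]
  = 0.5218 + 0.4669
  = 0.9887 bits

I(U;V) = H(U) + H(V) - H(U,V)
  = 0.9887 + 0.9887 - 0.9887
  = 0.9887 bits

Yes. I(U;V) = 0.9887 bits, which is > 0.75 bits.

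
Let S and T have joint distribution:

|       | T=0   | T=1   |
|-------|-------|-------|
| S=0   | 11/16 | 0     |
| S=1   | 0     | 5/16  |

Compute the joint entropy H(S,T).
H(S,T) = -Σ P(S,T) log₂ P(S,T), summed over the non-zero cells:
H(S,T) = -[(11/16)·log₂(11/16) + (5/16)·log₂(5/16)]
  = 0.3716 + 0.5244
  = 0.8960 bits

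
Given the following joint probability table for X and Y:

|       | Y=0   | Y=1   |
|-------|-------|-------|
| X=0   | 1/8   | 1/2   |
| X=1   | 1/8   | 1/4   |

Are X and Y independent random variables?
Marginal P(X) (row sums):
  P(X=0) = 1/8 + 1/2 = 5/8
  P(X=1) = 1/8 + 1/4 = 3/8
Marginal P(Y) (column sums):
  P(Y=0) = 1/8 + 1/8 = 1/4
  P(Y=1) = 1/2 + 1/4 = 3/4

X and Y are independent iff P(X=i,Y=j) = P(X=i)·P(Y=j) for every cell.
  P(X=0)·P(Y=0) = 5/8 × 1/4 = 5/32, but P(X=0,Y=0) = 1/8 ✗

No, X and Y are not independent. Quantitatively, I(X;Y) > 0:

H(X) = -[(5/8)·log₂(5/8) + (3/8)·log₂(3/8)]
  = 0.4238 + 0.5306
  = 0.9544 bits
H(Y) = -[(1/4)·log₂(1/4) + (3/4)·log₂(3/4)]
  = 0.5000 + 0.3113
  = 0.8113 bits
H(X,Y) = -[(1/8)·log₂(1/8) + (1/2)·log₂(1/2) + (1/8)·log₂(1/8) + (1/4)·log₂(1/4)]
  = 0.3750 + 0.5000 + 0.3750 + 0.5000
  = 1.7500 bits
I(X;Y) = H(X) + H(Y) - H(X,Y) = 0.9544 + 0.8113 - 1.7500 = 0.0157 bits > 0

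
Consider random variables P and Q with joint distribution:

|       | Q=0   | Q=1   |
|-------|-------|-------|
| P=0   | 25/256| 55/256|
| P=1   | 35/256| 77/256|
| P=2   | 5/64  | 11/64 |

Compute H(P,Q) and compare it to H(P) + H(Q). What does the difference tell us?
Marginal P(P) (row sums):
  P(P=0) = 25/256 + 55/256 = 5/16
  P(P=1) = 35/256 + 77/256 = 7/16
  P(P=2) = 5/64 + 11/64 = 1/4
Marginal P(Q) (column sums):
  P(Q=0) = 25/256 + 35/256 + 5/64 = 5/16
  P(Q=1) = 55/256 + 77/256 + 11/64 = 11/16

H(P,Q) = -[(25/256)·log₂(25/256) + (55/256)·log₂(55/256) + (35/256)·log₂(35/256) + (77/256)·log₂(77/256) + (5/64)·log₂(5/64) + (11/64)·log₂(11/64)]
  = 0.3277 + 0.4767 + 0.3925 + 0.5213 + 0.2873 + 0.4367
  = 2.4422 bits
H(P) = -[(5/16)·log₂(5/16) + (7/16)·log₂(7/16) + (1/4)·log₂(1/4)]
  = 0.5244 + 0.5218 + 0.5000
  = 1.5462 bits
H(Q) = -[(5/16)·log₂(5/16) + (11/16)·log₂(11/16)]
  = 0.5244 + 0.3716
  = 0.8960 bits

H(P) + H(Q) = 1.5462 + 0.8960 = 2.4422 bits
Difference: H(P) + H(Q) - H(P,Q) = 2.4422 - 2.4422 = 0.0000 bits = I(P;Q)

The difference is the mutual information; it is 0 here, so P and Q are independent (the joint entropy equals the sum of the marginal entropies).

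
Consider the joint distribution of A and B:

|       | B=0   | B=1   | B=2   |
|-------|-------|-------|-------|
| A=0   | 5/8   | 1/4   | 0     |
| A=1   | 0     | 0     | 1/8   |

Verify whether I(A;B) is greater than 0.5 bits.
Marginal P(A) (row sums):
  P(A=0) = 5/8 + 1/4 + 0 = 7/8
  P(A=1) = 0 + 0 + 1/8 = 1/8
Marginal P(B) (column sums):
  P(B=0) = 5/8 + 0 = 5/8
  P(B=1) = 1/4 + 0 = 1/4
  P(B=2) = 0 + 1/8 = 1/8

H(A) = -[(7/8)·log₂(7/8) + (1/8)·log₂(1/8)]
  = 0.1686 + 0.3750
  = 0.5436 bits
H(B) = -[(5/8)·log₂(5/8) + (1/4)·log₂(1/4) + (1/8)·log₂(1/8)]
  = 0.4238 + 0.5000 + 0.3750
  = 1.2988 bits
H(A,B) = -[(5/8)·log₂(5/8) + (1/4)·log₂(1/4) + (1/8)·log₂(1/8)]
  = 0.4238 + 0.5000 + 0.3750
  = 1.2988 bits

I(A;B) = H(A) + H(B) - H(A,B)
  = 0.5436 + 1.2988 - 1.2988
  = 0.5436 bits

Yes. I(A;B) = 0.5436 bits, which is > 0.5 bits.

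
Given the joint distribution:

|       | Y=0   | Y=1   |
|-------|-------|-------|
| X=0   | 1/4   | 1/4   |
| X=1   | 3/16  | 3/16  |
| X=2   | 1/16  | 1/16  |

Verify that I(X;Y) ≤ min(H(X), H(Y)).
Marginal P(X) (row sums):
  P(X=0) = 1/4 + 1/4 = 1/2
  P(X=1) = 3/16 + 3/16 = 3/8
  P(X=2) = 1/16 + 1/16 = 1/8
Marginal P(Y) (column sums):
  P(Y=0) = 1/4 + 3/16 + 1/16 = 1/2
  P(Y=1) = 1/4 + 3/16 + 1/16 = 1/2

H(X) = -[(1/2)·log₂(1/2) + (3/8)·log₂(3/8) + (1/8)·log₂(1/8)]
  = 0.5000 + 0.5306 + 0.3750
  = 1.4056 bits
H(Y) = -[(1/2)·log₂(1/2) + (1/2)·log₂(1/2)]
  = 0.5000 + 0.5000
  = 1.0000 bits
H(X,Y) = -[(1/4)·log₂(1/4) + (1/4)·log₂(1/4) + (3/16)·log₂(3/16) + (3/16)·log₂(3/16) + (1/16)·log₂(1/16) + (1/16)·log₂(1/16)]
  = 0.5000 + 0.5000 + 0.4528 + 0.4528 + 0.2500 + 0.2500
  = 2.4056 bits

I(X;Y) = H(X) + H(Y) - H(X,Y)
  = 1.4056 + 1.0000 - 2.4056
  = 0.0000 bits

min(H(X), H(Y)) = min(1.4056, 1.0000) = 1.0000 bits
Since 0.0000 ≤ 1.0000, the bound is satisfied ✓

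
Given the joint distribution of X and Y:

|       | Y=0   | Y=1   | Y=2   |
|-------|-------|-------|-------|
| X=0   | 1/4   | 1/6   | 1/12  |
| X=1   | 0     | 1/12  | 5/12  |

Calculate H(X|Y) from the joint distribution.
Marginal P(Y) (column sums):
  P(Y=0) = 1/4 + 0 = 1/4
  P(Y=1) = 1/6 + 1/12 = 1/4
  P(Y=2) = 1/12 + 5/12 = 1/2

H(X|Y) = -Σ P(X,Y)·log₂ P(X|Y), where P(X|Y) = P(X,Y) / P(Y)
  (cells with P(X,Y) = 0 contribute 0)
  (X=0,Y=0): P(X|Y) = (1/4)/(1/4) = 1;  -(1/4)·log₂(1) = 0.0000
  (X=0,Y=1): P(X|Y) = (1/6)/(1/4) = 2/3;  -(1/6)·log₂(2/3) = 0.0975
  (X=0,Y=2): P(X|Y) = (1/12)/(1/2) = 1/6;  -(1/12)·log₂(1/6) = 0.2154
  (X=1,Y=1): P(X|Y) = (1/12)/(1/4) = 1/3;  -(1/12)·log₂(1/3) = 0.1321
  (X=1,Y=2): P(X|Y) = (5/12)/(1/2) = 5/6;  -(5/12)·log₂(5/6) = 0.1096
H(X|Y) = 0.0000 + 0.0975 + 0.2154 + 0.1321 + 0.1096
  = 0.5546 bits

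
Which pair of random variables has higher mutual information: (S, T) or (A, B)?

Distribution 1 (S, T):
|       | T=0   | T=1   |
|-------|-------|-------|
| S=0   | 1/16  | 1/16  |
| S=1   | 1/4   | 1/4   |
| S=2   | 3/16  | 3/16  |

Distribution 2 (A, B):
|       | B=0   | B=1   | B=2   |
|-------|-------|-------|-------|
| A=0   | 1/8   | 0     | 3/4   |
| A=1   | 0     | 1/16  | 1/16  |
Distribution 1 (S, T):
Marginal P(S) (row sums):
  P(S=0) = 1/16 + 1/16 = 1/8
  P(S=1) = 1/4 + 1/4 = 1/2
  P(S=2) = 3/16 + 3/16 = 3/8
Marginal P(T) (column sums):
  P(T=0) = 1/16 + 1/4 + 3/16 = 1/2
  P(T=1) = 1/16 + 1/4 + 3/16 = 1/2

H(S) = -[(1/8)·log₂(1/8) + (1/2)·log₂(1/2) + (3/8)·log₂(3/8)]
  = 0.3750 + 0.5000 + 0.5306
  = 1.4056 bits
H(T) = -[(1/2)·log₂(1/2) + (1/2)·log₂(1/2)]
  = 0.5000 + 0.5000
  = 1.0000 bits
H(S,T) = -[(1/16)·log₂(1/16) + (1/16)·log₂(1/16) + (1/4)·log₂(1/4) + (1/4)·log₂(1/4) + (3/16)·log₂(3/16) + (3/16)·log₂(3/16)]
  = 0.2500 + 0.2500 + 0.5000 + 0.5000 + 0.4528 + 0.4528
  = 2.4056 bits

I(S;T) = H(S) + H(T) - H(S,T)
  = 1.4056 + 1.0000 - 2.4056
  = 0.0000 bits

Distribution 2 (A, B):
Marginal P(A) (row sums):
  P(A=0) = 1/8 + 0 + 3/4 = 7/8
  P(A=1) = 0 + 1/16 + 1/16 = 1/8
Marginal P(B) (column sums):
  P(B=0) = 1/8 + 0 = 1/8
  P(B=1) = 0 + 1/16 = 1/16
  P(B=2) = 3/4 + 1/16 = 13/16

H(A) = -[(7/8)·log₂(7/8) + (1/8)·log₂(1/8)]
  = 0.1686 + 0.3750
  = 0.5436 bits
H(B) = -[(1/8)·log₂(1/8) + (1/16)·log₂(1/16) + (13/16)·log₂(13/16)]
  = 0.3750 + 0.2500 + 0.2434
  = 0.8684 bits
H(A,B) = -[(1/8)·log₂(1/8) + (3/4)·log₂(3/4) + (1/16)·log₂(1/16) + (1/16)·log₂(1/16)]
  = 0.3750 + 0.3113 + 0.2500 + 0.2500
  = 1.1863 bits

I(A;B) = H(A) + H(B) - H(A,B)
  = 0.5436 + 0.8684 - 1.1863
  = 0.2257 bits

I(A;B) = 0.2257 bits > I(S;T) = 0.0000 bits, so (A, B) has the higher mutual information (stronger dependence).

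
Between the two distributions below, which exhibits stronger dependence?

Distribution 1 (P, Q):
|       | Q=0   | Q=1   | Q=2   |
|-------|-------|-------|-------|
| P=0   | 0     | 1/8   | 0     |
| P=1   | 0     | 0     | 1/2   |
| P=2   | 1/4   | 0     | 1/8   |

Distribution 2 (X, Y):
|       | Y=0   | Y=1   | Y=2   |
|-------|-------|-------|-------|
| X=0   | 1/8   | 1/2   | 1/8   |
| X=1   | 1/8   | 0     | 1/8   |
Distribution 1 (P, Q):
Marginal P(P) (row sums):
  P(P=0) = 0 + 1/8 + 0 = 1/8
  P(P=1) = 0 + 0 + 1/2 = 1/2
  P(P=2) = 1/4 + 0 + 1/8 = 3/8
Marginal P(Q) (column sums):
  P(Q=0) = 0 + 0 + 1/4 = 1/4
  P(Q=1) = 1/8 + 0 + 0 = 1/8
  P(Q=2) = 0 + 1/2 + 1/8 = 5/8

H(P) = -[(1/8)·log₂(1/8) + (1/2)·log₂(1/2) + (3/8)·log₂(3/8)]
  = 0.3750 + 0.5000 + 0.5306
  = 1.4056 bits
H(Q) = -[(1/4)·log₂(1/4) + (1/8)·log₂(1/8) + (5/8)·log₂(5/8)]
  = 0.5000 + 0.3750 + 0.4238
  = 1.2988 bits
H(P,Q) = -[(1/8)·log₂(1/8) + (1/2)·log₂(1/2) + (1/4)·log₂(1/4) + (1/8)·log₂(1/8)]
  = 0.3750 + 0.5000 + 0.5000 + 0.3750
  = 1.7500 bits

I(P;Q) = H(P) + H(Q) - H(P,Q)
  = 1.4056 + 1.2988 - 1.7500
  = 0.9544 bits

Distribution 2 (X, Y):
Marginal P(X) (row sums):
  P(X=0) = 1/8 + 1/2 + 1/8 = 3/4
  P(X=1) = 1/8 + 0 + 1/8 = 1/4
Marginal P(Y) (column sums):
  P(Y=0) = 1/8 + 1/8 = 1/4
  P(Y=1) = 1/2 + 0 = 1/2
  P(Y=2) = 1/8 + 1/8 = 1/4

H(X) = -[(3/4)·log₂(3/4) + (1/4)·log₂(1/4)]
  = 0.3113 + 0.5000
  = 0.8113 bits
H(Y) = -[(1/4)·log₂(1/4) + (1/2)·log₂(1/2) + (1/4)·log₂(1/4)]
  = 0.5000 + 0.5000 + 0.5000
  = 1.5000 bits
H(X,Y) = -[(1/8)·log₂(1/8) + (1/2)·log₂(1/2) + (1/8)·log₂(1/8) + (1/8)·log₂(1/8) + (1/8)·log₂(1/8)]
  = 0.3750 + 0.5000 + 0.3750 + 0.3750 + 0.3750
  = 2.0000 bits

I(X;Y) = H(X) + H(Y) - H(X,Y)
  = 0.8113 + 1.5000 - 2.0000
  = 0.3113 bits

I(P;Q) = 0.9544 bits > I(X;Y) = 0.3113 bits, so (P, Q) has the higher mutual information (stronger dependence).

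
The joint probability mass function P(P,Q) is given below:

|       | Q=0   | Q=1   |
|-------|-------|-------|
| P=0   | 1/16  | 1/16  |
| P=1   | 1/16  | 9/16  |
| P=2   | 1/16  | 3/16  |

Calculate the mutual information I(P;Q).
Marginal P(P) (row sums):
  P(P=0) = 1/16 + 1/16 = 1/8
  P(P=1) = 1/16 + 9/16 = 5/8
  P(P=2) = 1/16 + 3/16 = 1/4
Marginal P(Q) (column sums):
  P(Q=0) = 1/16 + 1/16 + 1/16 = 3/16
  P(Q=1) = 1/16 + 9/16 + 3/16 = 13/16

H(P) = -[(1/8)·log₂(1/8) + (5/8)·log₂(5/8) + (1/4)·log₂(1/4)]
  = 0.3750 + 0.4238 + 0.5000
  = 1.2988 bits
H(Q) = -[(3/16)·log₂(3/16) + (13/16)·log₂(13/16)]
  = 0.4528 + 0.2434
  = 0.6962 bits
H(P,Q) = -[(1/16)·log₂(1/16) + (1/16)·log₂(1/16) + (1/16)·log₂(1/16) + (9/16)·log₂(9/16) + (1/16)·log₂(1/16) + (3/16)·log₂(3/16)]
  = 0.2500 + 0.2500 + 0.2500 + 0.4669 + 0.2500 + 0.4528
  = 1.9197 bits

I(P;Q) = H(P) + H(Q) - H(P,Q)
  = 1.2988 + 0.6962 - 1.9197
  = 0.0753 bits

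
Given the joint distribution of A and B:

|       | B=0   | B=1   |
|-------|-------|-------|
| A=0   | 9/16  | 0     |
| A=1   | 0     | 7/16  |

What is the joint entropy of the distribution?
H(A,B) = -Σ P(A,B) log₂ P(A,B), summed over the non-zero cells:
H(A,B) = -[(9/16)·log₂(9/16) + (7/16)·log₂(7/16)]
  = 0.4669 + 0.5218
  = 0.9887 bits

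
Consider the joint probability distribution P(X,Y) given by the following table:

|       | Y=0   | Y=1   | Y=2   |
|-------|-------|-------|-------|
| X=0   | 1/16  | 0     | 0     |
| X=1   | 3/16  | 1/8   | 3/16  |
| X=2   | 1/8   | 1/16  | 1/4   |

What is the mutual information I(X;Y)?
Marginal P(X) (row sums):
  P(X=0) = 1/16 + 0 + 0 = 1/16
  P(X=1) = 3/16 + 1/8 + 3/16 = 1/2
  P(X=2) = 1/8 + 1/16 + 1/4 = 7/16
Marginal P(Y) (column sums):
  P(Y=0) = 1/16 + 3/16 + 1/8 = 3/8
  P(Y=1) = 0 + 1/8 + 1/16 = 3/16
  P(Y=2) = 0 + 3/16 + 1/4 = 7/16

H(X) = -[(1/16)·log₂(1/16) + (1/2)·log₂(1/2) + (7/16)·log₂(7/16)]
  = 0.2500 + 0.5000 + 0.5218
  = 1.2718 bits
H(Y) = -[(3/8)·log₂(3/8) + (3/16)·log₂(3/16) + (7/16)·log₂(7/16)]
  = 0.5306 + 0.4528 + 0.5218
  = 1.5052 bits
H(X,Y) = -[(1/16)·log₂(1/16) + (3/16)·log₂(3/16) + (1/8)·log₂(1/8) + (3/16)·log₂(3/16) + (1/8)·log₂(1/8) + (1/16)·log₂(1/16) + (1/4)·log₂(1/4)]
  = 0.2500 + 0.4528 + 0.3750 + 0.4528 + 0.3750 + 0.2500 + 0.5000
  = 2.6556 bits

I(X;Y) = H(X) + H(Y) - H(X,Y)
  = 1.2718 + 1.5052 - 2.6556
  = 0.1214 bits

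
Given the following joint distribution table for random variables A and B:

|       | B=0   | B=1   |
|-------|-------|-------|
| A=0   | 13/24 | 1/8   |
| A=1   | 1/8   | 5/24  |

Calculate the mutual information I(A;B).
Marginal P(A) (row sums):
  P(A=0) = 13/24 + 1/8 = 2/3
  P(A=1) = 1/8 + 5/24 = 1/3
Marginal P(B) (column sums):
  P(B=0) = 13/24 + 1/8 = 2/3
  P(B=1) = 1/8 + 5/24 = 1/3

H(A) = -[(2/3)·log₂(2/3) + (1/3)·log₂(1/3)]
  = 0.3900 + 0.5283
  = 0.9183 bits
H(B) = -[(2/3)·log₂(2/3) + (1/3)·log₂(1/3)]
  = 0.3900 + 0.5283
  = 0.9183 bits
H(A,B) = -[(13/24)·log₂(13/24) + (1/8)·log₂(1/8) + (1/8)·log₂(1/8) + (5/24)·log₂(5/24)]
  = 0.4791 + 0.3750 + 0.3750 + 0.4715
  = 1.7006 bits

I(A;B) = H(A) + H(B) - H(A,B)
  = 0.9183 + 0.9183 - 1.7006
  = 0.1360 bits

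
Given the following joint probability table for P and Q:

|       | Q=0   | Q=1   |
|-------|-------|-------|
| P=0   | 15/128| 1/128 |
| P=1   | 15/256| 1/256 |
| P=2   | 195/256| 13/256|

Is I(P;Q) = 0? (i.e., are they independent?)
Marginal P(P) (row sums):
  P(P=0) = 15/128 + 1/128 = 1/8
  P(P=1) = 15/256 + 1/256 = 1/16
  P(P=2) = 195/256 + 13/256 = 13/16
Marginal P(Q) (column sums):
  P(Q=0) = 15/128 + 15/256 + 195/256 = 15/16
  P(Q=1) = 1/128 + 1/256 + 13/256 = 1/16

P and Q are independent iff P(P=i,Q=j) = P(P=i)·P(Q=j) for every cell.
  P(P=0)·P(Q=0) = 1/8 × 15/16 = 15/128 = P(P=0,Q=0) ✓
  P(P=0)·P(Q=1) = 1/8 × 1/16 = 1/128 = P(P=0,Q=1) ✓
  P(P=1)·P(Q=0) = 1/16 × 15/16 = 15/256 = P(P=1,Q=0) ✓
  P(P=1)·P(Q=1) = 1/16 × 1/16 = 1/256 = P(P=1,Q=1) ✓
  P(P=2)·P(Q=0) = 13/16 × 15/16 = 195/256 = P(P=2,Q=0) ✓
  P(P=2)·P(Q=1) = 13/16 × 1/16 = 13/256 = P(P=2,Q=1) ✓

Yes, P and Q are independent: every cell factors, so I(P;Q) = 0 bits.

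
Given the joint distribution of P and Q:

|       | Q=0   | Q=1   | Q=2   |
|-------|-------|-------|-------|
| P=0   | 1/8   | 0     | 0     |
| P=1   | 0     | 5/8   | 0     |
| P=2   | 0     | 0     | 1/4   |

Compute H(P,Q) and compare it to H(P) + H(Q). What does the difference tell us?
Marginal P(P) (row sums):
  P(P=0) = 1/8 + 0 + 0 = 1/8
  P(P=1) = 0 + 5/8 + 0 = 5/8
  P(P=2) = 0 + 0 + 1/4 = 1/4
Marginal P(Q) (column sums):
  P(Q=0) = 1/8 + 0 + 0 = 1/8
  P(Q=1) = 0 + 5/8 + 0 = 5/8
  P(Q=2) = 0 + 0 + 1/4 = 1/4

H(P,Q) = -[(1/8)·log₂(1/8) + (5/8)·log₂(5/8) + (1/4)·log₂(1/4)]
  = 0.3750 + 0.4238 + 0.5000
  = 1.2988 bits
H(P) = -[(1/8)·log₂(1/8) + (5/8)·log₂(5/8) + (1/4)·log₂(1/4)]
  = 0.3750 + 0.4238 + 0.5000
  = 1.2988 bits
H(Q) = -[(1/8)·log₂(1/8) + (5/8)·log₂(5/8) + (1/4)·log₂(1/4)]
  = 0.3750 + 0.4238 + 0.5000
  = 1.2988 bits

H(P) + H(Q) = 1.2988 + 1.2988 = 2.5976 bits
Difference: H(P) + H(Q) - H(P,Q) = 2.5976 - 1.2988 = 1.2988 bits = I(P;Q)

The difference is the mutual information; it is positive here, so P and Q are dependent (knowing one reduces uncertainty about the other by 1.2988 bits).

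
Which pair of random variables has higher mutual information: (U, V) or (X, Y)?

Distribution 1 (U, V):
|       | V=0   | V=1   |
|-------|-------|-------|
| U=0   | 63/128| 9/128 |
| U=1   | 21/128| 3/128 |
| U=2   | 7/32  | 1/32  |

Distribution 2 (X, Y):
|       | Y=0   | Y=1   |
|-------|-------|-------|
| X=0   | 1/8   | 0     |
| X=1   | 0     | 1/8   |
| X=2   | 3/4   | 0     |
Distribution 1 (U, V):
Marginal P(U) (row sums):
  P(U=0) = 63/128 + 9/128 = 9/16
  P(U=1) = 21/128 + 3/128 = 3/16
  P(U=2) = 7/32 + 1/32 = 1/4
Marginal P(V) (column sums):
  P(V=0) = 63/128 + 21/128 + 7/32 = 7/8
  P(V=1) = 9/128 + 3/128 + 1/32 = 1/8

H(U) = -[(9/16)·log₂(9/16) + (3/16)·log₂(3/16) + (1/4)·log₂(1/4)]
  = 0.4669 + 0.4528 + 0.5000
  = 1.4197 bits
H(V) = -[(7/8)·log₂(7/8) + (1/8)·log₂(1/8)]
  = 0.1686 + 0.3750
  = 0.5436 bits
H(U,V) = -[(63/128)·log₂(63/128) + (9/128)·log₂(9/128) + (21/128)·log₂(21/128) + (3/128)·log₂(3/128) + (7/32)·log₂(7/32) + (1/32)·log₂(1/32)]
  = 0.5034 + 0.2693 + 0.4278 + 0.1269 + 0.4796 + 0.1563
  = 1.9633 bits

I(U;V) = H(U) + H(V) - H(U,V)
  = 1.4197 + 0.5436 - 1.9633
  = 0.0000 bits

Distribution 2 (X, Y):
Marginal P(X) (row sums):
  P(X=0) = 1/8 + 0 = 1/8
  P(X=1) = 0 + 1/8 = 1/8
  P(X=2) = 3/4 + 0 = 3/4
Marginal P(Y) (column sums):
  P(Y=0) = 1/8 + 0 + 3/4 = 7/8
  P(Y=1) = 0 + 1/8 + 0 = 1/8

H(X) = -[(1/8)·log₂(1/8) + (1/8)·log₂(1/8) + (3/4)·log₂(3/4)]
  = 0.3750 + 0.3750 + 0.3113
  = 1.0613 bits
H(Y) = -[(7/8)·log₂(7/8) + (1/8)·log₂(1/8)]
  = 0.1686 + 0.3750
  = 0.5436 bits
H(X,Y) = -[(1/8)·log₂(1/8) + (1/8)·log₂(1/8) + (3/4)·log₂(3/4)]
  = 0.3750 + 0.3750 + 0.3113
  = 1.0613 bits

I(X;Y) = H(X) + H(Y) - H(X,Y)
  = 1.0613 + 0.5436 - 1.0613
  = 0.5436 bits

I(X;Y) = 0.5436 bits > I(U;V) = 0.0000 bits, so (X, Y) has the higher mutual information (stronger dependence).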